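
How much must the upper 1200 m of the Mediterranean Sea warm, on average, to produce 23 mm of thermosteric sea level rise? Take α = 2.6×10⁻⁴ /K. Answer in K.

ΔT ≈ 0.0737 K

ΔT = Δh/(αH) = 0.023 / (2.6×10⁻⁴ × 1200) ≈ 0.07372 K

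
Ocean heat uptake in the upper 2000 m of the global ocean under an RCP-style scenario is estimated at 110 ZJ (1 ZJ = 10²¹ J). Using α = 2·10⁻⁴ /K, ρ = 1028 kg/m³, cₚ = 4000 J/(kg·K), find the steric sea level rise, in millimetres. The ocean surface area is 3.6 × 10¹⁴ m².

Per unit area: Q = 110×10²¹ / (3.6×10¹⁴) ≈ 3.056×10⁸ J/m²
Δh = αQ/(ρcₚ) = 2×10⁻⁴ × 3.056×10⁸ / (1028 × 4000) ≈ 0.014864 m

about 15 mm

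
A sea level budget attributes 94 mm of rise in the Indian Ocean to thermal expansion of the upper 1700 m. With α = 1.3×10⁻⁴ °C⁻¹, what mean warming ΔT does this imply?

0.43 K

ΔT = Δh/(αH) = 0.094 / (1.3×10⁻⁴ × 1700) ≈ 0.4253 K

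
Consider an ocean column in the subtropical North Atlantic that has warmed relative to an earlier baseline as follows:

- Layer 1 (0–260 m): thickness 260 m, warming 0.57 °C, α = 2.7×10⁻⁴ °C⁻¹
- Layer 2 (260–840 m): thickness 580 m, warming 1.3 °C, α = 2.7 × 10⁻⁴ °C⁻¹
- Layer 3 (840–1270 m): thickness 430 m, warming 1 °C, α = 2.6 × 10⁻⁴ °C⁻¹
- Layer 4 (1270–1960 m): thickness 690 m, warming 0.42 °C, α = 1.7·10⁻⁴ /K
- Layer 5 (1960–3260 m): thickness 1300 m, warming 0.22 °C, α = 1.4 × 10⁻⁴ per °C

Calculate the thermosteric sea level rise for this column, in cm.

about 44.5 cm

Layer 1: 260 × 0.57 × 2.7×10⁻⁴ = 0.040014 m
580 × 2.7×10⁻⁴ × 1.3 = 0.20358 m
Layer 3: 1 × 2.6×10⁻⁴ × 430 = 0.11180 m
Layer 4: 1.7×10⁻⁴ × 0.42 × 690 = 0.049266 m
1300 × 0.22 × 1.4×10⁻⁴ = 0.04004 m
Δh = 0.040014 + 0.20358 + 0.11180 + 0.049266 + 0.04004 = 0.44470 m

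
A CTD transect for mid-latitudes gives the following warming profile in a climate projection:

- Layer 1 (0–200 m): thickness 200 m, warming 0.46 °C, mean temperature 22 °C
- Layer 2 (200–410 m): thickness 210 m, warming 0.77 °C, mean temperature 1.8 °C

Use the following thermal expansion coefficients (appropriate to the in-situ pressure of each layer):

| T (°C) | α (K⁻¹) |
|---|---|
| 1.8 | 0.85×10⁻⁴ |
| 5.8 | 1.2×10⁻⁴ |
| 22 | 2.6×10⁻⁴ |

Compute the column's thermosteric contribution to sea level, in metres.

Layer 1 at 22 °C → α = 2.6×10⁻⁴ K⁻¹
Layer 2 at 1.8 °C → α = 0.85×10⁻⁴ K⁻¹
Layer 1: 0.46 × 200 × 2.6×10⁻⁴ = 0.02392 m
200–410 m: 0.85×10⁻⁴ × 210 × 0.77 = 0.0137445 m
Δh = 0.02392 + 0.0137445 = 0.0376645 m

Δh = 0.0377 m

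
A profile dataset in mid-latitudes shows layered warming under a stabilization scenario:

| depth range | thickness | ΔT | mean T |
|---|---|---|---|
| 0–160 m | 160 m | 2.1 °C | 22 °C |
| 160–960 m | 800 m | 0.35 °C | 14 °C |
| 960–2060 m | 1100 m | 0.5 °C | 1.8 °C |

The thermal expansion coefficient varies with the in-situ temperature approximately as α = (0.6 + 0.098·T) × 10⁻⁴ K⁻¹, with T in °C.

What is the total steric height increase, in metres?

Layer 1: α = (0.6 + 0.098×22)×10⁻⁴ = 2.756×10⁻⁴ K⁻¹
Layer 2: α = (0.6 + 0.098×14)×10⁻⁴ = 1.972×10⁻⁴ K⁻¹
Layer 3: α = (0.6 + 0.098×1.8)×10⁻⁴ = 0.7764×10⁻⁴ K⁻¹
0–160 m: 160 × 2.1 × 2.756×10⁻⁴ = 0.0926016 m
Layer 2: 800 × 0.35 × 1.972×10⁻⁴ = 0.055216 m
1100 × 0.7764×10⁻⁴ × 0.5 = 0.042702 m
Δh = 0.0926016 + 0.055216 + 0.042702 = 0.1905196 m

0.191 m of thermosteric rise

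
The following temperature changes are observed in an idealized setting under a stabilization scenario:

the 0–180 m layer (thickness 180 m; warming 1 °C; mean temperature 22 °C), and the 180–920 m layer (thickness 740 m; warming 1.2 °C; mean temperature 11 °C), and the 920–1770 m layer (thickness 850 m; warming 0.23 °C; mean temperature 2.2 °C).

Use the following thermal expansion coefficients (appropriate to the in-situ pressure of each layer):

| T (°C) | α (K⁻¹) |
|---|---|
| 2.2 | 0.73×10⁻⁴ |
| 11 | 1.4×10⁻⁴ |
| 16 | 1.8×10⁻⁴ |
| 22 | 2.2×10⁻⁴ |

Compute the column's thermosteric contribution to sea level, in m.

about 0.178 m

Layer 1 at 22 °C → α = 2.2×10⁻⁴ K⁻¹
Layer 2 at 11 °C → α = 1.4×10⁻⁴ K⁻¹
Layer 3 at 2.2 °C → α = 0.73×10⁻⁴ K⁻¹
0–180 m: 180 × 2.2×10⁻⁴ × 1 = 0.03960 m
180–920 m: 740 × 1.2 × 1.4×10⁻⁴ = 0.12432 m
850 × 0.23 × 0.73×10⁻⁴ = 0.0142715 m
Δh = 0.03960 + 0.12432 + 0.0142715 = 0.1781915 m ≈ 0.178 m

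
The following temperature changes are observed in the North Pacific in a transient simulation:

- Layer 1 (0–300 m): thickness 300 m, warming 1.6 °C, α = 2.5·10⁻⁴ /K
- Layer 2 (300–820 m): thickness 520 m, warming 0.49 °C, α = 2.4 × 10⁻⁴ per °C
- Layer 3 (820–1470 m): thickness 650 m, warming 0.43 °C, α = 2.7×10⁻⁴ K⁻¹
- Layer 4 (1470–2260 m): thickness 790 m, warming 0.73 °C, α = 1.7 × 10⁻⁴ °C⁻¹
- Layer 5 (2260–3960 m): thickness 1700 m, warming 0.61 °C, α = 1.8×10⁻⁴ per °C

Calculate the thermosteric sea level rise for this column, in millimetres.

Δh = 541 mm

Layer 1: 1.6 × 300 × 2.5×10⁻⁴ = 0.12000 m
300–820 m: 2.4×10⁻⁴ × 520 × 0.49 = 0.061152 m
0.43 × 650 × 2.7×10⁻⁴ = 0.075465 m
Layer 4: 790 × 1.7×10⁻⁴ × 0.73 = 0.098039 m
2260–3960 m: 1.8×10⁻⁴ × 1700 × 0.61 = 0.18666 m
Δh = 0.12000 + 0.061152 + 0.075465 + 0.098039 + 0.18666 = 0.541316 m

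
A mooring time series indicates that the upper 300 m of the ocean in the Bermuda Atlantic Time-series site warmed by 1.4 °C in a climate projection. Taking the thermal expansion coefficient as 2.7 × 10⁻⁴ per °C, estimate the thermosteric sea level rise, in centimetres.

Δh = αΔT·H = 2.7×10⁻⁴ × 1.4 × 300 = 0.11340 m

about 11.3 cm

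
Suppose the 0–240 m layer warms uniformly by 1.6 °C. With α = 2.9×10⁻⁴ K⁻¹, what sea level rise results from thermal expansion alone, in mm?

Δh = αΔT·H = 2.9×10⁻⁴ × 1.6 × 240 = 0.11136 m

111 mm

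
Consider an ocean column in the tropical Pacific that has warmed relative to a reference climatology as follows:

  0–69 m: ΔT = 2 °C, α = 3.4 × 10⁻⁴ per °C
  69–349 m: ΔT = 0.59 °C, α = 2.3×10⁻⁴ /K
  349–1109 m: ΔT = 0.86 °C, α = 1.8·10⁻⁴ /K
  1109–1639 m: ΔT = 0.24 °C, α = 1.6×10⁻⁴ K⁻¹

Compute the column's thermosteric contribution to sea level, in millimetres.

Layer 1: 2 × 3.4×10⁻⁴ × 69 = 0.04692 m
280 × 0.59 × 2.3×10⁻⁴ = 0.037996 m
Layer 3: 760 × 1.8×10⁻⁴ × 0.86 = 0.117648 m
530 × 0.24 × 1.6×10⁻⁴ = 0.020352 m
Δh = 0.04692 + 0.037996 + 0.117648 + 0.020352 = 0.222916 m

Δh ≈ 223 mm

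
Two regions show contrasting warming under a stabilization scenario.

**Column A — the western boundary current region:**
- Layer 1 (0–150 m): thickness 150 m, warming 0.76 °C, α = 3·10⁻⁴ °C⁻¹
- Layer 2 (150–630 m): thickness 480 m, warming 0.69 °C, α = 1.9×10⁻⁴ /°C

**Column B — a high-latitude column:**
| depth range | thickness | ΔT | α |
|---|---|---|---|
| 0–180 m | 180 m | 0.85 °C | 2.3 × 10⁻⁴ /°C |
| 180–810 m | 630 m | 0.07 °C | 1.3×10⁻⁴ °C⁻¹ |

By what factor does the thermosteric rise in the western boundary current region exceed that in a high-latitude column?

a factor of 2.4

A 0–150 m: 150 × 0.76 × 3×10⁻⁴ = 0.03420 m
A Layer 2: 0.69 × 480 × 1.9×10⁻⁴ = 0.062928 m
A total: 0.097128 m
B 180 × 0.85 × 2.3×10⁻⁴ = 0.03519 m
B 1.3×10⁻⁴ × 630 × 0.07 = 0.005733 m
B total: 0.040923 m
Ratio: 0.097128 / 0.040923 ≈ 2.373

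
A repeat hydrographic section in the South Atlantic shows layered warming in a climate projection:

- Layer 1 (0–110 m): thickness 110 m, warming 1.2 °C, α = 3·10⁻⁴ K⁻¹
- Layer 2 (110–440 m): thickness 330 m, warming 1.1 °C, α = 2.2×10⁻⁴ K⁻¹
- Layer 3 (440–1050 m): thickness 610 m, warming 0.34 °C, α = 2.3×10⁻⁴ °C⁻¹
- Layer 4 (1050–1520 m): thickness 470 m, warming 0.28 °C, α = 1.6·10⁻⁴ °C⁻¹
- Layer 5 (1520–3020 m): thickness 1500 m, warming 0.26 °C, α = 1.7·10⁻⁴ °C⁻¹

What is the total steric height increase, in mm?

1.2 × 110 × 3×10⁻⁴ = 0.03960 m
Layer 2: 2.2×10⁻⁴ × 330 × 1.1 = 0.07986 m
Layer 3: 0.34 × 2.3×10⁻⁴ × 610 = 0.047702 m
1.6×10⁻⁴ × 0.28 × 470 = 0.021056 m
Layer 5: 1.7×10⁻⁴ × 0.26 × 1500 = 0.06630 m
Δh = 0.03960 + 0.07986 + 0.047702 + 0.021056 + 0.06630 = 0.254518 m

about 255 mm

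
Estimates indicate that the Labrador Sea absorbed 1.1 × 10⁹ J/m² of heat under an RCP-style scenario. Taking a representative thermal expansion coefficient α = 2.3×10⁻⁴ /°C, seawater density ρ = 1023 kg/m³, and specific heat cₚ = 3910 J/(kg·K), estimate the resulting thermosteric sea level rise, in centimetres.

Δh ≈ 6.33 cm

Δh = αQ/(ρcₚ) = 2.3×10⁻⁴ × 1.1×10⁹ / (1023 × 3910) ≈ 0.063251 m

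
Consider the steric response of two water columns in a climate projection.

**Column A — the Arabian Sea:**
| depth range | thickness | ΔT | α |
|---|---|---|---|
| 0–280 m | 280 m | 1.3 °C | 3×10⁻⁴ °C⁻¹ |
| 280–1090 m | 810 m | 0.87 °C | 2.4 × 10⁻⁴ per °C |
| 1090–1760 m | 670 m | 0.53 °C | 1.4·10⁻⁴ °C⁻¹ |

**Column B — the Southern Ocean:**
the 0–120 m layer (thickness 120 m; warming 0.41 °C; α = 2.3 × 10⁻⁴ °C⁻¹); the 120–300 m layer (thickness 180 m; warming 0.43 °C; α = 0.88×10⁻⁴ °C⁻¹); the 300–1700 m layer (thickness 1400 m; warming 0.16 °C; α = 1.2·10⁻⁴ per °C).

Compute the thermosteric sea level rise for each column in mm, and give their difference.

A 280 × 1.3 × 3×10⁻⁴ = 0.10920 m
A Layer 2: 0.87 × 2.4×10⁻⁴ × 810 = 0.169128 m
A 1.4×10⁻⁴ × 670 × 0.53 = 0.049714 m
A total: 0.328042 m
B 0.41 × 120 × 2.3×10⁻⁴ = 0.011316 m
B Layer 2: 0.88×10⁻⁴ × 0.43 × 180 = 0.0068112 m
B 300–1700 m: 1.2×10⁻⁴ × 1400 × 0.16 = 0.02688 m
B total: 0.0450072 m
Difference: 0.328042 − 0.0450072 = 0.2830348 m

Δh_A ≈ 328 mm, Δh_B ≈ 45.0 mm; difference ≈ 283 mm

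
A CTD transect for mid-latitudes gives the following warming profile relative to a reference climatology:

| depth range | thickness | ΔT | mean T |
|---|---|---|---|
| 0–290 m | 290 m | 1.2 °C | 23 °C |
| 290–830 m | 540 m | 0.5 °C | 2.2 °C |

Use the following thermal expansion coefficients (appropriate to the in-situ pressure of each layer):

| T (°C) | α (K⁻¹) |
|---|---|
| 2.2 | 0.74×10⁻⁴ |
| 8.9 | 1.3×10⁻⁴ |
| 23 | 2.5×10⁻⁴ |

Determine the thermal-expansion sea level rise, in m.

about 0.11 m

Layer 1 at 23 °C → α = 2.5×10⁻⁴ K⁻¹
Layer 2 at 2.2 °C → α = 0.74×10⁻⁴ K⁻¹
0–290 m: 2.5×10⁻⁴ × 1.2 × 290 = 0.08700 m
Layer 2: 0.5 × 540 × 0.74×10⁻⁴ = 0.01998 m
Δh = 0.08700 + 0.01998 = 0.10698 m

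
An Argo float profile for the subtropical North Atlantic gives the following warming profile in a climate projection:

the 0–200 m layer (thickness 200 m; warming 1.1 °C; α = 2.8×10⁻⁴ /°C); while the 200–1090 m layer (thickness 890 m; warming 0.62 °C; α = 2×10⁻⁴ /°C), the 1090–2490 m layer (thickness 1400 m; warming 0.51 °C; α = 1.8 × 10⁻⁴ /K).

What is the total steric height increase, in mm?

1.1 × 2.8×10⁻⁴ × 200 = 0.06160 m
0.62 × 2×10⁻⁴ × 890 = 0.11036 m
0.51 × 1400 × 1.8×10⁻⁴ = 0.12852 m
Δh = 0.06160 + 0.11036 + 0.12852 = 0.30048 m ≈ 300 mm

300 mm of thermosteric rise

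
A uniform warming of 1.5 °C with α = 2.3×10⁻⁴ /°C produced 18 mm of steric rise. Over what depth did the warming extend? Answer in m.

H = Δh/(αΔT) = 0.018 / (2.3×10⁻⁴ × 1.5) ≈ 52.17 m

about 52.2 m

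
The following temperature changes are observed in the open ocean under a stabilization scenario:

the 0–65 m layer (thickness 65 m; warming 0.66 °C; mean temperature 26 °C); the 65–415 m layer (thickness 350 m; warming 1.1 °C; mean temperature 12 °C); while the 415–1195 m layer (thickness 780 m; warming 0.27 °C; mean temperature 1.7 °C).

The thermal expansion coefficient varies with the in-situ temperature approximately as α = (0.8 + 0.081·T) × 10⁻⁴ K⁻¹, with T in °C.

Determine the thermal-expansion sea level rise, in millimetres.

Δh = 100 mm

Layer 1: α = (0.8 + 0.081×26)×10⁻⁴ = 2.906×10⁻⁴ K⁻¹
Layer 2: α = (0.8 + 0.081×12)×10⁻⁴ = 1.772×10⁻⁴ K⁻¹
Layer 3: α = (0.8 + 0.081×1.7)×10⁻⁴ = 0.9377×10⁻⁴ K⁻¹
Layer 1: 65 × 2.906×10⁻⁴ × 0.66 = 0.01246674 m
Layer 2: 1.1 × 350 × 1.772×10⁻⁴ = 0.068222 m
0.27 × 0.9377×10⁻⁴ × 780 = 0.019747962 m
Δh = 0.01246674 + 0.068222 + 0.019747962 = 0.100436702 m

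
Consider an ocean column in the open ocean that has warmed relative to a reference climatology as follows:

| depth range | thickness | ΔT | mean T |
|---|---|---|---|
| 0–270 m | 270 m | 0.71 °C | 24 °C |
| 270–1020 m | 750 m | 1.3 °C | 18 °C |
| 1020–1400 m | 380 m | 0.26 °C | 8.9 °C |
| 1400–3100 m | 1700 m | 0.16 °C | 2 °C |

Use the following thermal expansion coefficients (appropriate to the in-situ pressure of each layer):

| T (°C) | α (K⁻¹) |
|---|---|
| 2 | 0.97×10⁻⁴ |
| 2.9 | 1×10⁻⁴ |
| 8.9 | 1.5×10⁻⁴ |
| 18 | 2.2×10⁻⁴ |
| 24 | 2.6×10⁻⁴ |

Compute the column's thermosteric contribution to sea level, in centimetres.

about 30.6 cm

Layer 1 at 24 °C → α = 2.6×10⁻⁴ K⁻¹
Layer 2 at 18 °C → α = 2.2×10⁻⁴ K⁻¹
Layer 3 at 8.9 °C → α = 1.5×10⁻⁴ K⁻¹
Layer 4 at 2 °C → α = 0.97×10⁻⁴ K⁻¹
2.6×10⁻⁴ × 0.71 × 270 = 0.049842 m
Layer 2: 2.2×10⁻⁴ × 750 × 1.3 = 0.21450 m
1.5×10⁻⁴ × 380 × 0.26 = 0.01482 m
Layer 4: 1700 × 0.16 × 0.97×10⁻⁴ = 0.026384 m
Δh = 0.049842 + 0.21450 + 0.01482 + 0.026384 = 0.305546 m ≈ 30.6 cm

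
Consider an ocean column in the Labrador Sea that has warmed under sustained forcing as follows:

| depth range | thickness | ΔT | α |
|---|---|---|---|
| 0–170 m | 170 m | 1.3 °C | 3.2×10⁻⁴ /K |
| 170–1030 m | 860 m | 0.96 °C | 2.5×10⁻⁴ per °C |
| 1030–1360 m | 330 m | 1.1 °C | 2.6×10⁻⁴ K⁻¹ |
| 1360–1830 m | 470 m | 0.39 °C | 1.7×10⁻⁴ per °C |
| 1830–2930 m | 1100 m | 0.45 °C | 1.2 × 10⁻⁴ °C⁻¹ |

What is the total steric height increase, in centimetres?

0–170 m: 1.3 × 170 × 3.2×10⁻⁴ = 0.07072 m
170–1030 m: 0.96 × 2.5×10⁻⁴ × 860 = 0.20640 m
2.6×10⁻⁴ × 1.1 × 330 = 0.09438 m
Layer 4: 0.39 × 1.7×10⁻⁴ × 470 = 0.031161 m
1.2×10⁻⁴ × 1100 × 0.45 = 0.05940 m
Δh = 0.07072 + 0.20640 + 0.09438 + 0.031161 + 0.05940 = 0.462061 m

Δh = 46.2 cm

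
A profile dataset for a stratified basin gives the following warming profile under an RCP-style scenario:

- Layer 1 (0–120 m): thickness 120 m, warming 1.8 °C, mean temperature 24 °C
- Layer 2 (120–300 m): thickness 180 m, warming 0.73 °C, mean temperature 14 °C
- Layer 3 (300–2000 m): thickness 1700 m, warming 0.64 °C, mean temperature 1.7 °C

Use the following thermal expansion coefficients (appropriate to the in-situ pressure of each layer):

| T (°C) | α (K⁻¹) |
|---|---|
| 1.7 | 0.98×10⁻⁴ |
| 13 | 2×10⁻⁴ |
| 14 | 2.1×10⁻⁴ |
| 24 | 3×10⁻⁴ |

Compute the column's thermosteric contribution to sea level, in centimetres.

Layer 1 at 24 °C → α = 3×10⁻⁴ K⁻¹
Layer 2 at 14 °C → α = 2.1×10⁻⁴ K⁻¹
Layer 3 at 1.7 °C → α = 0.98×10⁻⁴ K⁻¹
3×10⁻⁴ × 120 × 1.8 = 0.06480 m
120–300 m: 180 × 2.1×10⁻⁴ × 0.73 = 0.027594 m
Layer 3: 0.64 × 0.98×10⁻⁴ × 1700 = 0.106624 m
Δh = 0.06480 + 0.027594 + 0.106624 = 0.199018 m ≈ 19.9 cm

Δh = 19.9 cm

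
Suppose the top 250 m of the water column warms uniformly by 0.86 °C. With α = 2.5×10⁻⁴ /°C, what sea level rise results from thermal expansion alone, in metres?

Δh = αΔT·H = 2.5×10⁻⁴ × 0.86 × 250 = 0.05375 m

Δh = 0.0538 m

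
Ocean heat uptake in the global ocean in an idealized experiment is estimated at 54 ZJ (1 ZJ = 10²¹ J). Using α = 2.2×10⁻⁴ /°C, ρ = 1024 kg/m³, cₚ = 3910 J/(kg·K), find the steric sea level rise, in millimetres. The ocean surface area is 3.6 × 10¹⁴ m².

Per unit area: Q = 54×10²¹ / (3.6×10¹⁴) = 1.5×10⁸ J/m²
Δh = αQ/(ρcₚ) = 2.2×10⁻⁴ × 1.5×10⁸ / (1024 × 3910) ≈ 0.0082421 m

8.2 mm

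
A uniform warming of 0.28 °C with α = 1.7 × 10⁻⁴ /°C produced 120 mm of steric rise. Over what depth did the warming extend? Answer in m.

H = Δh/(αΔT) = 0.12 / (1.7×10⁻⁴ × 0.28) ≈ 2521 m

2520 m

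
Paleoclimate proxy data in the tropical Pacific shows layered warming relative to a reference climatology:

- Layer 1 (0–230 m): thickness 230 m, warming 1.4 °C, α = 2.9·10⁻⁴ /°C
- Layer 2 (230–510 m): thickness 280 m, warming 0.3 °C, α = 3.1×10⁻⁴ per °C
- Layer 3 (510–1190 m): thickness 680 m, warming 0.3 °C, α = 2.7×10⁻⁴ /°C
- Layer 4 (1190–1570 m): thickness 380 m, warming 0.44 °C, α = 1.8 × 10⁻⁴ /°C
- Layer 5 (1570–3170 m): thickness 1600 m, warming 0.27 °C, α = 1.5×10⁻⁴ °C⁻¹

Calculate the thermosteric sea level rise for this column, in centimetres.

27 cm of thermosteric rise

230 × 2.9×10⁻⁴ × 1.4 = 0.09338 m
230–510 m: 0.3 × 3.1×10⁻⁴ × 280 = 0.02604 m
0.3 × 680 × 2.7×10⁻⁴ = 0.05508 m
1190–1570 m: 380 × 0.44 × 1.8×10⁻⁴ = 0.030096 m
Layer 5: 1600 × 1.5×10⁻⁴ × 0.27 = 0.06480 m
Δh = 0.09338 + 0.02604 + 0.05508 + 0.030096 + 0.06480 = 0.269396 m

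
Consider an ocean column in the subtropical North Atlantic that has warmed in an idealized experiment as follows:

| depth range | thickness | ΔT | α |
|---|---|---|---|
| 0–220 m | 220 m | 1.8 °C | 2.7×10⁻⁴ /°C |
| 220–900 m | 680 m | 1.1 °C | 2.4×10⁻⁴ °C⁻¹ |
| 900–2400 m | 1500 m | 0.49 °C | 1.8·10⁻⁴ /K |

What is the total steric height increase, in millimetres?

0–220 m: 2.7×10⁻⁴ × 1.8 × 220 = 0.10692 m
Layer 2: 680 × 2.4×10⁻⁴ × 1.1 = 0.17952 m
1.8×10⁻⁴ × 0.49 × 1500 = 0.13230 m
Δh = 0.10692 + 0.17952 + 0.13230 = 0.41874 m ≈ 419 mm

419 mm of thermosteric rise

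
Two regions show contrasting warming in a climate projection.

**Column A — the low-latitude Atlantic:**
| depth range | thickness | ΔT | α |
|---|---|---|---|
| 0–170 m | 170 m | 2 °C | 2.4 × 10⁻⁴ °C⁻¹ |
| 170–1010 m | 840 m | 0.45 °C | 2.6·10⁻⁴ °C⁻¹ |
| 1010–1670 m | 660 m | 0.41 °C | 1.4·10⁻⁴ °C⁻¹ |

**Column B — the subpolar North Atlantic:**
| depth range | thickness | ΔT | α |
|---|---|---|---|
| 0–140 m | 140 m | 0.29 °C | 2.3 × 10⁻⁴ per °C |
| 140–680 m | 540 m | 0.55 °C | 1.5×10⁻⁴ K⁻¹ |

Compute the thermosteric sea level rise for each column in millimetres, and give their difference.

A 0–170 m: 2 × 2.4×10⁻⁴ × 170 = 0.08160 m
A Layer 2: 840 × 0.45 × 2.6×10⁻⁴ = 0.09828 m
A 0.41 × 1.4×10⁻⁴ × 660 = 0.037884 m
A total: 0.217764 m
B 0–140 m: 140 × 2.3×10⁻⁴ × 0.29 = 0.009338 m
B Layer 2: 0.55 × 540 × 1.5×10⁻⁴ = 0.04455 m
B total: 0.053888 m
Difference: 0.217764 − 0.053888 = 0.163876 m

Δh_A ≈ 218 mm, Δh_B ≈ 53.9 mm; difference ≈ 164 mm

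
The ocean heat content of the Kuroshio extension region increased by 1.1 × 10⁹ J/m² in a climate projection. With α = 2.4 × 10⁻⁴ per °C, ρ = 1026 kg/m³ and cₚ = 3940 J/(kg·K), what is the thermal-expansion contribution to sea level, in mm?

65.3 mm of thermosteric rise

Δh = αQ/(ρcₚ) = 2.4×10⁻⁴ × 1.1×10⁹ / (1026 × 3940) ≈ 0.065307 m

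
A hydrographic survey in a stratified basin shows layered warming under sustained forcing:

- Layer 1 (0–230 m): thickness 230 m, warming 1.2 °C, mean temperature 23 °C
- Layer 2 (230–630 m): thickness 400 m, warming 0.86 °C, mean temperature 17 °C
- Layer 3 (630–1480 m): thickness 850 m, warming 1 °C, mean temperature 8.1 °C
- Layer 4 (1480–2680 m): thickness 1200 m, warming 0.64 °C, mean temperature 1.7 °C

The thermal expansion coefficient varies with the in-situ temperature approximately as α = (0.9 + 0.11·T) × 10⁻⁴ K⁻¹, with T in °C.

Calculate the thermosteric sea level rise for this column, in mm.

Layer 1: α = (0.9 + 0.11×23)×10⁻⁴ = 3.43×10⁻⁴ K⁻¹
Layer 2: α = (0.9 + 0.11×17)×10⁻⁴ = 2.77×10⁻⁴ K⁻¹
Layer 3: α = (0.9 + 0.11×8.1)×10⁻⁴ = 1.791×10⁻⁴ K⁻¹
Layer 4: α = (0.9 + 0.11×1.7)×10⁻⁴ = 1.087×10⁻⁴ K⁻¹
Layer 1: 3.43×10⁻⁴ × 230 × 1.2 = 0.094668 m
Layer 2: 0.86 × 400 × 2.77×10⁻⁴ = 0.095288 m
1.791×10⁻⁴ × 1 × 850 = 0.152235 m
1200 × 1.087×10⁻⁴ × 0.64 = 0.0834816 m
Δh = 0.094668 + 0.095288 + 0.152235 + 0.0834816 = 0.4256726 m ≈ 426 mm

about 426 mm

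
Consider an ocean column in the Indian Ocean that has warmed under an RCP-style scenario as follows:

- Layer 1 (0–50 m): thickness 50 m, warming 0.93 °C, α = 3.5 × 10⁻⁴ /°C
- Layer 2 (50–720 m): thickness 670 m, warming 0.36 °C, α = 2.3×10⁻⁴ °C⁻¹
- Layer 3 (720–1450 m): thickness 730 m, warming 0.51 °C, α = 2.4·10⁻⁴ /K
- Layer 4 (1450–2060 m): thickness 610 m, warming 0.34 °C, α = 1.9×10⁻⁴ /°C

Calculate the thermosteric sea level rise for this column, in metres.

Δh = 0.201 m

50 × 0.93 × 3.5×10⁻⁴ = 0.016275 m
Layer 2: 670 × 2.3×10⁻⁴ × 0.36 = 0.055476 m
730 × 0.51 × 2.4×10⁻⁴ = 0.089352 m
Layer 4: 0.34 × 1.9×10⁻⁴ × 610 = 0.039406 m
Δh = 0.016275 + 0.055476 + 0.089352 + 0.039406 = 0.200509 m ≈ 0.201 m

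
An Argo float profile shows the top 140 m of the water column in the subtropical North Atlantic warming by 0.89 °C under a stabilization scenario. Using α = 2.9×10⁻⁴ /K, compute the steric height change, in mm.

Δh ≈ 36.1 mm

Δh = αΔT·H = 2.9×10⁻⁴ × 0.89 × 140 = 0.036134 m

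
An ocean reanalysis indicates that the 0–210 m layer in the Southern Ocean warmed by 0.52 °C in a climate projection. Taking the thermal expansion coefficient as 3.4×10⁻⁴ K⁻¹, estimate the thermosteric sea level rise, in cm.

Δh = αΔT·H = 3.4×10⁻⁴ × 0.52 × 210 = 0.037128 m

3.71 cm of thermosteric rise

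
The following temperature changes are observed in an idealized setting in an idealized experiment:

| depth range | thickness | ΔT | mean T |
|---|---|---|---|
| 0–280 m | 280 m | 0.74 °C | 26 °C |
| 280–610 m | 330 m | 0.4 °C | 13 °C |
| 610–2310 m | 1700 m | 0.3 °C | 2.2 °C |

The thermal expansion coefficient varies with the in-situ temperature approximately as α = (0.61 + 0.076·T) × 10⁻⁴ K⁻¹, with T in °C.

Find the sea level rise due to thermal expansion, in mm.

Layer 1: α = (0.61 + 0.076×26)×10⁻⁴ = 2.586×10⁻⁴ K⁻¹
Layer 2: α = (0.61 + 0.076×13)×10⁻⁴ = 1.598×10⁻⁴ K⁻¹
Layer 3: α = (0.61 + 0.076×2.2)×10⁻⁴ = 0.7772×10⁻⁴ K⁻¹
0–280 m: 0.74 × 280 × 2.586×10⁻⁴ = 0.05358192 m
280–610 m: 330 × 1.598×10⁻⁴ × 0.4 = 0.0210936 m
0.7772×10⁻⁴ × 1700 × 0.3 = 0.0396372 m
Δh = 0.05358192 + 0.0210936 + 0.0396372 = 0.11431272 m

Δh = 114 mm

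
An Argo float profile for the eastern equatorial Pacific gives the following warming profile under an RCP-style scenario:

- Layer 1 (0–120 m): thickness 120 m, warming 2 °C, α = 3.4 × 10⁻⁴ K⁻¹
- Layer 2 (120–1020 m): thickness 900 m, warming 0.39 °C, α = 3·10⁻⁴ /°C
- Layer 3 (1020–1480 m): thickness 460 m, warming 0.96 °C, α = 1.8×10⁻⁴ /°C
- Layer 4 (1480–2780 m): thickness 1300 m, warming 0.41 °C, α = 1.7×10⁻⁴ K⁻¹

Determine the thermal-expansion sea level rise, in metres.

Δh ≈ 0.357 m

2 × 120 × 3.4×10⁻⁴ = 0.08160 m
3×10⁻⁴ × 0.39 × 900 = 0.10530 m
Layer 3: 0.96 × 460 × 1.8×10⁻⁴ = 0.079488 m
0.41 × 1300 × 1.7×10⁻⁴ = 0.09061 m
Δh = 0.08160 + 0.10530 + 0.079488 + 0.09061 = 0.356998 m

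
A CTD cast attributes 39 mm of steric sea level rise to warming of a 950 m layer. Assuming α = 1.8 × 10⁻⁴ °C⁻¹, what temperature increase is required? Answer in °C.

ΔT ≈ 0.228 °C

ΔT = Δh/(αH) = 0.039 / (1.8×10⁻⁴ × 950) ≈ 0.2281 °C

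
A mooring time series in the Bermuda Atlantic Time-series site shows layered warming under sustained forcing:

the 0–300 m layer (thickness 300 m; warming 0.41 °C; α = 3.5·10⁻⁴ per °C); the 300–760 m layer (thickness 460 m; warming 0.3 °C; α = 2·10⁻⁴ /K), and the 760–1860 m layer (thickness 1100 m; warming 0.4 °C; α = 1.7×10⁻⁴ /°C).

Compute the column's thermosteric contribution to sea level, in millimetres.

Δh = 145 mm

0–300 m: 3.5×10⁻⁴ × 0.41 × 300 = 0.04305 m
2×10⁻⁴ × 460 × 0.3 = 0.02760 m
760–1860 m: 1100 × 1.7×10⁻⁴ × 0.4 = 0.07480 m
Δh = 0.04305 + 0.02760 + 0.07480 = 0.14545 m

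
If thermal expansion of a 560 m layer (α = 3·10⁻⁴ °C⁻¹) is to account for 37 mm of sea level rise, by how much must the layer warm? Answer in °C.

ΔT = Δh/(αH) = 0.037 / (3×10⁻⁴ × 560) ≈ 0.2202 °C

ΔT ≈ 0.22 °C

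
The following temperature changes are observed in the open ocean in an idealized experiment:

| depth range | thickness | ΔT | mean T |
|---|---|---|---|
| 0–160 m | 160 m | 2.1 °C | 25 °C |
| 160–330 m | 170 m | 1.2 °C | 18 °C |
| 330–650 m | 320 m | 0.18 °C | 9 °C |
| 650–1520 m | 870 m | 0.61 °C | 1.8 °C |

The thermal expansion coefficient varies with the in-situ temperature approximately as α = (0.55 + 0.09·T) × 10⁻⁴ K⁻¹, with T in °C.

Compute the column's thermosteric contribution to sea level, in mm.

184 mm of thermosteric rise

Layer 1: α = (0.55 + 0.09×25)×10⁻⁴ = 2.8×10⁻⁴ K⁻¹
Layer 2: α = (0.55 + 0.09×18)×10⁻⁴ = 2.17×10⁻⁴ K⁻¹
Layer 3: α = (0.55 + 0.09×9)×10⁻⁴ = 1.36×10⁻⁴ K⁻¹
Layer 4: α = (0.55 + 0.09×1.8)×10⁻⁴ = 0.712×10⁻⁴ K⁻¹
0–160 m: 2.1 × 2.8×10⁻⁴ × 160 = 0.09408 m
2.17×10⁻⁴ × 1.2 × 170 = 0.044268 m
Layer 3: 320 × 0.18 × 1.36×10⁻⁴ = 0.0078336 m
Layer 4: 870 × 0.61 × 0.712×10⁻⁴ = 0.03778584 m
Δh = 0.09408 + 0.044268 + 0.0078336 + 0.03778584 = 0.18396744 m ≈ 184 mm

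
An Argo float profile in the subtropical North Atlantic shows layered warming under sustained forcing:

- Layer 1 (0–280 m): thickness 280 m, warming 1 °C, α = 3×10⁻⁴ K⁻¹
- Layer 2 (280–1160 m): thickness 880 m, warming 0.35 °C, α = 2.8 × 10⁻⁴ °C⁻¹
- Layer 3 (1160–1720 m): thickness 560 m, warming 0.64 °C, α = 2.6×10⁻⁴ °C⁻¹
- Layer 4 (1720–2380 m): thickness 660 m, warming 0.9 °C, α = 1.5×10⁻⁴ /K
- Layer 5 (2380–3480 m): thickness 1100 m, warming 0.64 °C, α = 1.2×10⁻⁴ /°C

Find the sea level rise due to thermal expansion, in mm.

Δh = 440 mm

0–280 m: 1 × 280 × 3×10⁻⁴ = 0.08400 m
Layer 2: 2.8×10⁻⁴ × 880 × 0.35 = 0.08624 m
Layer 3: 2.6×10⁻⁴ × 0.64 × 560 = 0.093184 m
1.5×10⁻⁴ × 660 × 0.9 = 0.08910 m
Layer 5: 0.64 × 1.2×10⁻⁴ × 1100 = 0.08448 m
Δh = 0.08400 + 0.08624 + 0.093184 + 0.08910 + 0.08448 = 0.437004 m ≈ 440 mm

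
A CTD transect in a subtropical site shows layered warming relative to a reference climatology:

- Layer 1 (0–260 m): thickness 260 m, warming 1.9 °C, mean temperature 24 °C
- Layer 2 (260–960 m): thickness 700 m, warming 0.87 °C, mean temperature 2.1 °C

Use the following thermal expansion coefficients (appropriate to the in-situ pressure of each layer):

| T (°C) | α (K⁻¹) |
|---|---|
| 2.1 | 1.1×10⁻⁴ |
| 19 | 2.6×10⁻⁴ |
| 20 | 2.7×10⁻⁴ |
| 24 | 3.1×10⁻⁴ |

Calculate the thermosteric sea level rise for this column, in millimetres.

Layer 1 at 24 °C → α = 3.1×10⁻⁴ K⁻¹
Layer 2 at 2.1 °C → α = 1.1×10⁻⁴ K⁻¹
Layer 1: 3.1×10⁻⁴ × 260 × 1.9 = 0.15314 m
700 × 1.1×10⁻⁴ × 0.87 = 0.06699 m
Δh = 0.15314 + 0.06699 = 0.22013 m

220 mm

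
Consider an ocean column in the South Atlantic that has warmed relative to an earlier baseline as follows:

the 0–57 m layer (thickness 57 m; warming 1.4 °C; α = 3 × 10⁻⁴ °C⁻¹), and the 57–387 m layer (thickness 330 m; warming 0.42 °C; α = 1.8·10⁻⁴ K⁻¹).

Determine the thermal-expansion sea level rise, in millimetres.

about 49 mm

3×10⁻⁴ × 57 × 1.4 = 0.02394 m
330 × 1.8×10⁻⁴ × 0.42 = 0.024948 m
Δh = 0.02394 + 0.024948 = 0.048888 m ≈ 49 mm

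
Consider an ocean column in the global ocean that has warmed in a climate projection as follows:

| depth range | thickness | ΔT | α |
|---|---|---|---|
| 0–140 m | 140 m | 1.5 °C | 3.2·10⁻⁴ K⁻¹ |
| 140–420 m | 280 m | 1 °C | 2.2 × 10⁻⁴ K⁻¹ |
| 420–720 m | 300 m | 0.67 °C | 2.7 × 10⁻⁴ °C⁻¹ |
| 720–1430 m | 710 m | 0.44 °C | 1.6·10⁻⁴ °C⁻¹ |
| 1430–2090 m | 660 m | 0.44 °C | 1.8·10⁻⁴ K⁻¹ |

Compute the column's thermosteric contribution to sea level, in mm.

285 mm of thermosteric rise

0–140 m: 140 × 3.2×10⁻⁴ × 1.5 = 0.06720 m
140–420 m: 1 × 280 × 2.2×10⁻⁴ = 0.06160 m
Layer 3: 300 × 2.7×10⁻⁴ × 0.67 = 0.05427 m
1.6×10⁻⁴ × 710 × 0.44 = 0.049984 m
Layer 5: 660 × 0.44 × 1.8×10⁻⁴ = 0.052272 m
Δh = 0.06720 + 0.06160 + 0.05427 + 0.049984 + 0.052272 = 0.285326 m ≈ 285 mm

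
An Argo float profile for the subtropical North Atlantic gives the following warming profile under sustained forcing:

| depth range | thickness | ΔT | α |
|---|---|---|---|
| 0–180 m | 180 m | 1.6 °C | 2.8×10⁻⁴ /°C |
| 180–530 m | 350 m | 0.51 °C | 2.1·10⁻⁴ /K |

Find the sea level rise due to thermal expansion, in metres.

1.6 × 2.8×10⁻⁴ × 180 = 0.08064 m
Layer 2: 2.1×10⁻⁴ × 0.51 × 350 = 0.037485 m
Δh = 0.08064 + 0.037485 = 0.118125 m

0.118 m of thermosteric rise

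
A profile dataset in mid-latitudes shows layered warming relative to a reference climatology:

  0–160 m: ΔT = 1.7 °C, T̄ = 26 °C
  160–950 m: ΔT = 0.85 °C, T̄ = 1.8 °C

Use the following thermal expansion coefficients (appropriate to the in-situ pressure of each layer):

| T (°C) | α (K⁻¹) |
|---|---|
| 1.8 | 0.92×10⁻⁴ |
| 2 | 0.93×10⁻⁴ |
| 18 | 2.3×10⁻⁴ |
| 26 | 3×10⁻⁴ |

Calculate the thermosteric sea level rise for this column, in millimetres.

Δh ≈ 140 mm

Layer 1 at 26 °C → α = 3×10⁻⁴ K⁻¹
Layer 2 at 1.8 °C → α = 0.92×10⁻⁴ K⁻¹
Layer 1: 160 × 1.7 × 3×10⁻⁴ = 0.08160 m
160–950 m: 0.92×10⁻⁴ × 0.85 × 790 = 0.061778 m
Δh = 0.08160 + 0.061778 = 0.143378 m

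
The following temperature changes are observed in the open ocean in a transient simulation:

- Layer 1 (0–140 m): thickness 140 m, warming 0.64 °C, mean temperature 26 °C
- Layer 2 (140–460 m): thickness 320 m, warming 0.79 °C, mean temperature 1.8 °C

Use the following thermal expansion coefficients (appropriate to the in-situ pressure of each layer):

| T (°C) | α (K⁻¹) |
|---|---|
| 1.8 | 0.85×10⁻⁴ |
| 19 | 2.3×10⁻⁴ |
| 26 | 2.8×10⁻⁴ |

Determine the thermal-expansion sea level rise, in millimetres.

Layer 1 at 26 °C → α = 2.8×10⁻⁴ K⁻¹
Layer 2 at 1.8 °C → α = 0.85×10⁻⁴ K⁻¹
0–140 m: 0.64 × 140 × 2.8×10⁻⁴ = 0.025088 m
320 × 0.79 × 0.85×10⁻⁴ = 0.021488 m
Δh = 0.025088 + 0.021488 = 0.046576 m

about 46.6 mm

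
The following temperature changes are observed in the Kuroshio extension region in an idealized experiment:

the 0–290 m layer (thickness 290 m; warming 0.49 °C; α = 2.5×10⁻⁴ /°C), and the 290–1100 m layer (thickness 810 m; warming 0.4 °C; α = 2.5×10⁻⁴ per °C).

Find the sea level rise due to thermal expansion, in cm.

0–290 m: 290 × 0.49 × 2.5×10⁻⁴ = 0.035525 m
810 × 2.5×10⁻⁴ × 0.4 = 0.08100 m
Δh = 0.035525 + 0.08100 = 0.116525 m

Δh ≈ 12 cm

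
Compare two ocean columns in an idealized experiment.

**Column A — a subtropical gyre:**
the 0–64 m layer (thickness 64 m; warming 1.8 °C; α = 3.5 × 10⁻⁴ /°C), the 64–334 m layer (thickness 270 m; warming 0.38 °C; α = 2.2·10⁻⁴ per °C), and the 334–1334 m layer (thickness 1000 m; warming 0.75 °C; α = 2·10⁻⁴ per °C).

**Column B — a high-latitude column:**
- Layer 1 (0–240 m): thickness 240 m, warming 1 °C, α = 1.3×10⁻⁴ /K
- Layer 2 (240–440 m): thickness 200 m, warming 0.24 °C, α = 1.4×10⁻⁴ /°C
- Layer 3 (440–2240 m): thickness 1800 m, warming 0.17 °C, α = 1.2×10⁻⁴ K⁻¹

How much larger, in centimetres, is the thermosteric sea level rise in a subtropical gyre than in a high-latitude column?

A 0–64 m: 1.8 × 3.5×10⁻⁴ × 64 = 0.04032 m
A 64–334 m: 2.2×10⁻⁴ × 0.38 × 270 = 0.022572 m
A 2×10⁻⁴ × 0.75 × 1000 = 0.15000 m
A total: 0.212892 m
B 0–240 m: 1.3×10⁻⁴ × 240 × 1 = 0.03120 m
B Layer 2: 0.24 × 200 × 1.4×10⁻⁴ = 0.00672 m
B 1800 × 0.17 × 1.2×10⁻⁴ = 0.03672 m
B total: 0.07464 m
Difference: 0.212892 − 0.07464 = 0.138252 m

14 cm larger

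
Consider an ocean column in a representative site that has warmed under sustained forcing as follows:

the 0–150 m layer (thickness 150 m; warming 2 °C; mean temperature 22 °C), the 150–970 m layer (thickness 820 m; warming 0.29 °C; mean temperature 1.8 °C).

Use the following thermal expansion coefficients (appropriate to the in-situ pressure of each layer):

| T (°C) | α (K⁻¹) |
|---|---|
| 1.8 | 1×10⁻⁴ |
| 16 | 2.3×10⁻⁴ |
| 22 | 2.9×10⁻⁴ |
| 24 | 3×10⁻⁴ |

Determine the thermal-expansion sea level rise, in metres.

Layer 1 at 22 °C → α = 2.9×10⁻⁴ K⁻¹
Layer 2 at 1.8 °C → α = 1×10⁻⁴ K⁻¹
0–150 m: 2.9×10⁻⁴ × 2 × 150 = 0.08700 m
0.29 × 820 × 1×10⁻⁴ = 0.02378 m
Δh = 0.08700 + 0.02378 = 0.11078 m

0.11 m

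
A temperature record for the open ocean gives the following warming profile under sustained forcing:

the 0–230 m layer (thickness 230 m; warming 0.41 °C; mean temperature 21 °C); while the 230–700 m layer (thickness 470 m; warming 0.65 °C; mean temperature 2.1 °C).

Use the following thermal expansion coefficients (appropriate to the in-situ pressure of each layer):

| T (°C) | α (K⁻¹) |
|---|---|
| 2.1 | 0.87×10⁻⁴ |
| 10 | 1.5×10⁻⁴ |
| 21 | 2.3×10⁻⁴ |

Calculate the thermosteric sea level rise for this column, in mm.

Δh = 48.3 mm

Layer 1 at 21 °C → α = 2.3×10⁻⁴ K⁻¹
Layer 2 at 2.1 °C → α = 0.87×10⁻⁴ K⁻¹
Layer 1: 230 × 0.41 × 2.3×10⁻⁴ = 0.021689 m
Layer 2: 0.65 × 0.87×10⁻⁴ × 470 = 0.0265785 m
Δh = 0.021689 + 0.0265785 = 0.0482675 m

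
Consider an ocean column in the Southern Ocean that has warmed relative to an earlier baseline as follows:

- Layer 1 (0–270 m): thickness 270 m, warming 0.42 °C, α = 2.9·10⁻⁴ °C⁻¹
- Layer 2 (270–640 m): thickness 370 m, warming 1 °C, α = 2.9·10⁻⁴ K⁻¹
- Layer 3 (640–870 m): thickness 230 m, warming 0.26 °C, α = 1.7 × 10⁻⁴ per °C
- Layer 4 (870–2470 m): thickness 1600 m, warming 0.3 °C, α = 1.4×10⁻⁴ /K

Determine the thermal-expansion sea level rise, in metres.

0.42 × 270 × 2.9×10⁻⁴ = 0.032886 m
Layer 2: 1 × 370 × 2.9×10⁻⁴ = 0.10730 m
Layer 3: 1.7×10⁻⁴ × 0.26 × 230 = 0.010166 m
Layer 4: 1.4×10⁻⁴ × 0.3 × 1600 = 0.06720 m
Δh = 0.032886 + 0.10730 + 0.010166 + 0.06720 = 0.217552 m

Δh ≈ 0.218 m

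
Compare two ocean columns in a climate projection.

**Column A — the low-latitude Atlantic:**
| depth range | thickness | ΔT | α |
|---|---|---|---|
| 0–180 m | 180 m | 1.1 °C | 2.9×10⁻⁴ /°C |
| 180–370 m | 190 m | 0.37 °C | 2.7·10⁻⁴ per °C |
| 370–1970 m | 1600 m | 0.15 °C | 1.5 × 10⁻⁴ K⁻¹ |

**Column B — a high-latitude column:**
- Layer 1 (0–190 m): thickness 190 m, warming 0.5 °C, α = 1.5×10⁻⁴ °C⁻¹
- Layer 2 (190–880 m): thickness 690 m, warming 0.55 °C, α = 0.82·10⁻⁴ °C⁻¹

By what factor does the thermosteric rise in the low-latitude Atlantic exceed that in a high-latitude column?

≈ 2.48×

A 2.9×10⁻⁴ × 180 × 1.1 = 0.05742 m
A 190 × 0.37 × 2.7×10⁻⁴ = 0.018981 m
A Layer 3: 1.5×10⁻⁴ × 1600 × 0.15 = 0.03600 m
A total: 0.112401 m
B 0–190 m: 1.5×10⁻⁴ × 0.5 × 190 = 0.01425 m
B 190–880 m: 690 × 0.82×10⁻⁴ × 0.55 = 0.031119 m
B total: 0.045369 m
Ratio: 0.112401 / 0.045369 ≈ 2.477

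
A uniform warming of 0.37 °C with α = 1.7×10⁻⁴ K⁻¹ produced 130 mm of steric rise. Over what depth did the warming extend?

H ≈ 2100 m

H = Δh/(αΔT) = 0.13 / (1.7×10⁻⁴ × 0.37) ≈ 2067 m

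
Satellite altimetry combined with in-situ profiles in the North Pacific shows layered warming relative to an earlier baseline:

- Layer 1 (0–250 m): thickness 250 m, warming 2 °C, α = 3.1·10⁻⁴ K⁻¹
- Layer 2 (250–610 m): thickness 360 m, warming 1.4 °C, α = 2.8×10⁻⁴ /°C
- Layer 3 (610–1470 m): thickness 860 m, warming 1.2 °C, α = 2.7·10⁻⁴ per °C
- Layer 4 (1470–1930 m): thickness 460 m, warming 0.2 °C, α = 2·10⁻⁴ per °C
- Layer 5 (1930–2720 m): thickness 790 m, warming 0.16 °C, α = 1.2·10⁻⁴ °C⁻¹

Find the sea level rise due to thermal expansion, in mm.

608 mm

2 × 250 × 3.1×10⁻⁴ = 0.15500 m
250–610 m: 360 × 1.4 × 2.8×10⁻⁴ = 0.14112 m
610–1470 m: 1.2 × 2.7×10⁻⁴ × 860 = 0.27864 m
2×10⁻⁴ × 460 × 0.2 = 0.01840 m
790 × 1.2×10⁻⁴ × 0.16 = 0.015168 m
Δh = 0.15500 + 0.14112 + 0.27864 + 0.01840 + 0.015168 = 0.608328 m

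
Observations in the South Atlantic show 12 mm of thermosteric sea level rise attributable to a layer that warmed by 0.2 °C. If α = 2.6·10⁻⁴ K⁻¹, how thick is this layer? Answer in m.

H = Δh/(αΔT) = 0.012 / (2.6×10⁻⁴ × 0.2) ≈ 230.8 m

H ≈ 231 m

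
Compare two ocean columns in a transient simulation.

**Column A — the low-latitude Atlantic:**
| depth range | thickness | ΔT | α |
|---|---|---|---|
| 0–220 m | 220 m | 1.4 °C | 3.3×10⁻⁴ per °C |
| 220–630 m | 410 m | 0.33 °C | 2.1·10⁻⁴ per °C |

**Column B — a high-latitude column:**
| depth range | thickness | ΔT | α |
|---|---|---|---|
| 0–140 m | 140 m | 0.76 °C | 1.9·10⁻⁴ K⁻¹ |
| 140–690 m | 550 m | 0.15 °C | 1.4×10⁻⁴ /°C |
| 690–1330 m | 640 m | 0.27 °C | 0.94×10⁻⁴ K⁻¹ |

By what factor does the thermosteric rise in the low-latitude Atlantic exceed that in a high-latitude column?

≈ 2.71×

A 1.4 × 220 × 3.3×10⁻⁴ = 0.10164 m
A Layer 2: 0.33 × 410 × 2.1×10⁻⁴ = 0.028413 m
A total: 0.130053 m
B 0–140 m: 140 × 0.76 × 1.9×10⁻⁴ = 0.020216 m
B Layer 2: 0.15 × 1.4×10⁻⁴ × 550 = 0.01155 m
B 690–1330 m: 0.94×10⁻⁴ × 640 × 0.27 = 0.0162432 m
B total: 0.0480092 m
Ratio: 0.130053 / 0.0480092 ≈ 2.709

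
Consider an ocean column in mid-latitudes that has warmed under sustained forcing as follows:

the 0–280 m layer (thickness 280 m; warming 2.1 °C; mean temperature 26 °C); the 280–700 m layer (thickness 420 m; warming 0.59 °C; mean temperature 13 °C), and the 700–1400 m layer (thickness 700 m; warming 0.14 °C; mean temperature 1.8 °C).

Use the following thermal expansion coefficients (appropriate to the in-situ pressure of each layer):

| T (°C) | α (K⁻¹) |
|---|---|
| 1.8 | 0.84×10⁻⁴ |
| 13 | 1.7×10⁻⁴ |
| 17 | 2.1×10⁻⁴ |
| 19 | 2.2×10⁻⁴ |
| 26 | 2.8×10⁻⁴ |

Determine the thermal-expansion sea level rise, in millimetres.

215 mm of thermosteric rise

Layer 1 at 26 °C → α = 2.8×10⁻⁴ K⁻¹
Layer 2 at 13 °C → α = 1.7×10⁻⁴ K⁻¹
Layer 3 at 1.8 °C → α = 0.84×10⁻⁴ K⁻¹
2.8×10⁻⁴ × 280 × 2.1 = 0.16464 m
280–700 m: 0.59 × 420 × 1.7×10⁻⁴ = 0.042126 m
0.84×10⁻⁴ × 700 × 0.14 = 0.008232 m
Δh = 0.16464 + 0.042126 + 0.008232 = 0.214998 m ≈ 215 mm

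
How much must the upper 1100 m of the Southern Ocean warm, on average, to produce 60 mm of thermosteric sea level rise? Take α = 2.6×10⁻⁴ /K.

ΔT ≈ 0.21 °C

ΔT = Δh/(αH) = 0.06 / (2.6×10⁻⁴ × 1100) ≈ 0.2098 °C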